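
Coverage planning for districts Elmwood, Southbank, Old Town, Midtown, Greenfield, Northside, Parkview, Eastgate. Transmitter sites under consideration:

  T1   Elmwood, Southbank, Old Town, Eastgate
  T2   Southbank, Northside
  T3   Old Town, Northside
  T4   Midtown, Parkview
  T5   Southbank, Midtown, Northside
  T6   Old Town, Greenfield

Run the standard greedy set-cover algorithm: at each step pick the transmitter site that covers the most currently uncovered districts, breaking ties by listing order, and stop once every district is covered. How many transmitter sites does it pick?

4

Pick 1: T1 covers 4 new districts (Elmwood, Southbank, Old Town, Eastgate).
Pick 2: T4 covers 2 new districts (Midtown, Parkview).
Pick 3: T2 covers 1 new districts (Northside).
Pick 4: T6 covers 1 new districts (Greenfield).
Greedy uses 4 transmitter sites.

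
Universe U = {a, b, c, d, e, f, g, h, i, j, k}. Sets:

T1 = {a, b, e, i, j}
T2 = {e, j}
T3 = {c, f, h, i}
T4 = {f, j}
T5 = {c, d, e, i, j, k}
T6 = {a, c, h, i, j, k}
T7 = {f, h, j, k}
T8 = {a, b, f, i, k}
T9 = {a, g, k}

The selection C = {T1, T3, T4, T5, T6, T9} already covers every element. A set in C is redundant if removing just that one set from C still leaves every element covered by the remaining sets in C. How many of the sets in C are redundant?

Drop T1: b uncovered — not redundant.
Drop T3: the rest still cover every element — redundant.
Drop T4: the rest still cover every element — redundant.
Drop T5: d uncovered — not redundant.
Drop T6: the rest still cover every element — redundant.
Drop T9: g uncovered — not redundant.
3 redundant: T3, T4, T6.

3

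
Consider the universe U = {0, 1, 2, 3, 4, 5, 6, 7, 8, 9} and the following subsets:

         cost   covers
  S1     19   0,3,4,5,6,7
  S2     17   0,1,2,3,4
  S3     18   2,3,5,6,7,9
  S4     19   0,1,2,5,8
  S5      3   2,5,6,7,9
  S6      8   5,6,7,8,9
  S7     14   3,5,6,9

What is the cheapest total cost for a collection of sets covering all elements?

S2, S6 cover every element at cost 17 + 8 = 25.
Any cover uses at least 2 sets; among all covering selections none totals below 25.
Greedy by coverage-per-cost would pick S5, S2, S6 for 28 — worse than the optimum 25.

25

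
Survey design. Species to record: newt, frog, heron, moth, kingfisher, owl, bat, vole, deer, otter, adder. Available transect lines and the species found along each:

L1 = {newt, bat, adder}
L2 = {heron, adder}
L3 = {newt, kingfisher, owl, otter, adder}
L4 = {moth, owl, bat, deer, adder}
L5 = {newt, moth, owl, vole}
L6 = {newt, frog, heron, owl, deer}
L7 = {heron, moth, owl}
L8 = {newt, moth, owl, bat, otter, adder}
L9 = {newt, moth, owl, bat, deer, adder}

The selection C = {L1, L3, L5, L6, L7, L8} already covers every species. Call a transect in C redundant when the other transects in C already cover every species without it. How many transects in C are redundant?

3

Drop L1: the rest still cover every species — redundant.
Drop L3: kingfisher uncovered — not redundant.
Drop L5: vole uncovered — not redundant.
Drop L6: frog, deer uncovered — not redundant.
Drop L7: the rest still cover every species — redundant.
Drop L8: the rest still cover every species — redundant.
3 redundant: L1, L7, L8.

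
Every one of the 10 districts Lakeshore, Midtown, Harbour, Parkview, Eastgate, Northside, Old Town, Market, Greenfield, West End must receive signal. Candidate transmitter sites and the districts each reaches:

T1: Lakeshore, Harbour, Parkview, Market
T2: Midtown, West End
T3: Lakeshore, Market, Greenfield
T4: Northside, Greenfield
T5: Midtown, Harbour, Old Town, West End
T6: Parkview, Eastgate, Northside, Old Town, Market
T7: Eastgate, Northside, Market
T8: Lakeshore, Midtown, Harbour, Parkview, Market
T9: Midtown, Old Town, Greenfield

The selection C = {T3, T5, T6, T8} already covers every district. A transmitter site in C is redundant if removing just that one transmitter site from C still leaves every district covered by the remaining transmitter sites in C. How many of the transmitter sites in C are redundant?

1

Drop T3: Greenfield uncovered — not redundant.
Drop T5: West End uncovered — not redundant.
Drop T6: Eastgate, Northside uncovered — not redundant.
Drop T8: the rest still cover every district — redundant.
1 redundant: T8.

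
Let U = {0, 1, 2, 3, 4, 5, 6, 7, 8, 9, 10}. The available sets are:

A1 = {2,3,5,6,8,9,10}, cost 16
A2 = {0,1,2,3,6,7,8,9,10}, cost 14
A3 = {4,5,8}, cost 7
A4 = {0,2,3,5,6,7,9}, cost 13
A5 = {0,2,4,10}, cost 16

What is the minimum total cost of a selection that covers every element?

A2, A3 cover every element at cost 14 + 7 = 21.
Any cover uses at least 2 sets; among all covering selections none totals below 21.

21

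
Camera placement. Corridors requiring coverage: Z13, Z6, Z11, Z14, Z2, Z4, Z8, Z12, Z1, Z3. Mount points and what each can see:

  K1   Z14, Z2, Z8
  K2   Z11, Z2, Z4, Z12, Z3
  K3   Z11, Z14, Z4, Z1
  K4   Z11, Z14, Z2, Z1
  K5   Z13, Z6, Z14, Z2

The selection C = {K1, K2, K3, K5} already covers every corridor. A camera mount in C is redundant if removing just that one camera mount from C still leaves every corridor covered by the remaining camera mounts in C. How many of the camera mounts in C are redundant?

Drop K1: Z8 uncovered — not redundant.
Drop K2: Z12, Z3 uncovered — not redundant.
Drop K3: Z1 uncovered — not redundant.
Drop K5: Z13, Z6 uncovered — not redundant.
None of the camera mounts in C is redundant.

0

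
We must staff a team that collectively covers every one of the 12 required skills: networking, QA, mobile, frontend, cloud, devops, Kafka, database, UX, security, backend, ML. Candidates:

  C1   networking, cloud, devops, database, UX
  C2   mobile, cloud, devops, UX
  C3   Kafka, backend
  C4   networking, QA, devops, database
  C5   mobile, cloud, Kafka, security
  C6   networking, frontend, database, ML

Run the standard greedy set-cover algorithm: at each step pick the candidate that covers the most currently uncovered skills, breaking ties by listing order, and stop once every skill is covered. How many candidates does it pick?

Pick 1: C1 covers 5 new skills (networking, cloud, devops, database, UX).
Pick 2: C5 covers 3 new skills (mobile, Kafka, security).
Pick 3: C6 covers 2 new skills (frontend, ML).
Pick 4: C3 covers 1 new skills (backend).
Pick 5: C4 covers 1 new skills (QA).
Greedy uses 5 candidates.

5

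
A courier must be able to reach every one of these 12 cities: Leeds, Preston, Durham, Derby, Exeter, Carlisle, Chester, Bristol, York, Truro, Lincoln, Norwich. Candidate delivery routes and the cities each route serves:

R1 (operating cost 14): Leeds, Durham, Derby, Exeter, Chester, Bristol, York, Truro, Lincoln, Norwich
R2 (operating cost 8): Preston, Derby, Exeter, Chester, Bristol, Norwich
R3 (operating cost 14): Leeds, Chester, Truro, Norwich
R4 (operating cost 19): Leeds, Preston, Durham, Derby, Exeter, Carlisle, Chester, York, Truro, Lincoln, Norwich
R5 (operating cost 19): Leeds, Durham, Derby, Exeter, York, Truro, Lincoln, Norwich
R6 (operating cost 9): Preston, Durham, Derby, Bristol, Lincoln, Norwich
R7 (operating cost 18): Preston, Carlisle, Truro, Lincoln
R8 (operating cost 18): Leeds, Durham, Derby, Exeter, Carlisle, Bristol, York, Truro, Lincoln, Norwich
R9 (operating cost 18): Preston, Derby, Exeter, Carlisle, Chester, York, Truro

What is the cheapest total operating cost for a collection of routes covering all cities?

26

R2, R8 cover every city at operating cost 8 + 18 = 26.
Any cover uses at least 2 routes; among all covering selections none totals below 26.
Greedy by coverage-per-operating cost would pick R2, R1, R7 for 40 — worse than the optimum 26.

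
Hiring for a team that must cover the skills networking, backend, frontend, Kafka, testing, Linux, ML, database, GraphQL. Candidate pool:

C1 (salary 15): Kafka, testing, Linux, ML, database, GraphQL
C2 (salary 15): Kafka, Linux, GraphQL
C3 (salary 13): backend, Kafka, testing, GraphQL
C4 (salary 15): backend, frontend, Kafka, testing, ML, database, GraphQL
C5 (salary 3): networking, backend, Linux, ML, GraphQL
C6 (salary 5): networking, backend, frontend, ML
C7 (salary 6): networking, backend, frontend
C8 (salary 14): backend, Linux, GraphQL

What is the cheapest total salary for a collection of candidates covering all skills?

C4, C5 cover every skill at salary 15 + 3 = 18.
Any cover uses at least 2 candidates; among all covering selections none totals below 18.

18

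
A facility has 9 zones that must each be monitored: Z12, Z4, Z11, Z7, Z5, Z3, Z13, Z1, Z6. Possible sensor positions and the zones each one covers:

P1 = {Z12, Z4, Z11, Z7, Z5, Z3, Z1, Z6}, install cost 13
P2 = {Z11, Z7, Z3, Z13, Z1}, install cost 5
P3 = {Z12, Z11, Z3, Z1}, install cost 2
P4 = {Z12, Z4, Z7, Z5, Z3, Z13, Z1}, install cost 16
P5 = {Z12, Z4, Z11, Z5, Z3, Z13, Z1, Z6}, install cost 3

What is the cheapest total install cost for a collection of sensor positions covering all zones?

P2, P5 cover every zone at install cost 5 + 3 = 8.
Any cover uses at least 2 sensor positions; among all covering selections none totals below 8.

8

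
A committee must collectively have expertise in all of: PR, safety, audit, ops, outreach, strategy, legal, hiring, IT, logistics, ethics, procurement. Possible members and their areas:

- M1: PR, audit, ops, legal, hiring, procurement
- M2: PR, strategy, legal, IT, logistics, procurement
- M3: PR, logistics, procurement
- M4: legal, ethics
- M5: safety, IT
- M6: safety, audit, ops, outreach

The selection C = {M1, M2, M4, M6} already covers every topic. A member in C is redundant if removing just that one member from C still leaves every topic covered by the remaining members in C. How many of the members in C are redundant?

Drop M1: hiring uncovered — not redundant.
Drop M2: strategy, IT, logistics uncovered — not redundant.
Drop M4: ethics uncovered — not redundant.
Drop M6: safety, outreach uncovered — not redundant.
None of the members in C is redundant.

0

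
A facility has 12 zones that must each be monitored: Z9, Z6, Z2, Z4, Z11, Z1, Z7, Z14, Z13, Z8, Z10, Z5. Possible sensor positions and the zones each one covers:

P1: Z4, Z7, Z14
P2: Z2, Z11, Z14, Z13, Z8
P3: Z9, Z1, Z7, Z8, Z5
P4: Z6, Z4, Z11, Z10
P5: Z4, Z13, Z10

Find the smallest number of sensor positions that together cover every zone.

3

P2, P3, P4 together cover {Z9, Z6, Z2, Z4, Z11, Z1, Z7, Z14, Z13, Z8, Z10, Z5} — every zone.
No 2 of the 5 sensor positions cover everything (all 10 pairs fall short), so 3 is minimum.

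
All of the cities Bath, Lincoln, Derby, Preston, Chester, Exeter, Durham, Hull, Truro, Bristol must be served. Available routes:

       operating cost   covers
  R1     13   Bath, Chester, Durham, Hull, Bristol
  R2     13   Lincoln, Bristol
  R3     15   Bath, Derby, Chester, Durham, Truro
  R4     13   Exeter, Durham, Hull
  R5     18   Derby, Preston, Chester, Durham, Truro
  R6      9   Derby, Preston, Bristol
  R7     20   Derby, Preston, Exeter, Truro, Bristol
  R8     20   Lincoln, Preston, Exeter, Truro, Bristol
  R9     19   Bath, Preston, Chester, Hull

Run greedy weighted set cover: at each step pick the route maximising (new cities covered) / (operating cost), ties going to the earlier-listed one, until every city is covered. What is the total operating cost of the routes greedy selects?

Pick 1: R1 adds 5 new (Bath, Chester, Durham, Hull, Bristol) at operating cost 13 (ratio 5/13).
Pick 2: R6 adds 2 new (Derby, Preston) at operating cost 9 (ratio 2/9).
Pick 3: R8 adds 3 new (Lincoln, Exeter, Truro) at operating cost 20 (ratio 3/20).
Greedy total operating cost: 13 + 9 + 20 = 42.

42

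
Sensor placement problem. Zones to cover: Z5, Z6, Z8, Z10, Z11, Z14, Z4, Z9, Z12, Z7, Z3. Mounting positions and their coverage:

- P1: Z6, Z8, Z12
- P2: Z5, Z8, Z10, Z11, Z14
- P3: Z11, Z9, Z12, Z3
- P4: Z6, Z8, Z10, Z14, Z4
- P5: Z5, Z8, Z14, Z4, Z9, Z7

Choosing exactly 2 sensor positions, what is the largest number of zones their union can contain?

Choosing P3, P4 covers {Z6, Z8, Z10, Z11, Z14, Z4, Z9, Z12, Z3} — 9 zones.
No choice of 2 sensor positions does better; here Z5, Z7 are left uncovered.

9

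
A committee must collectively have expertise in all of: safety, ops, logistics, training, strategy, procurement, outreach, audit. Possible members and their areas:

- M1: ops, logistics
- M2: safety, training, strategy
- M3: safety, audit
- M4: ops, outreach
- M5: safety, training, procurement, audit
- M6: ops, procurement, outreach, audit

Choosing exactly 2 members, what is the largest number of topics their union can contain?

Choosing M2, M6 covers {safety, ops, training, strategy, procurement, outreach, audit} — 7 topics.
No choice of 2 members does better; here logistics is left uncovered.

7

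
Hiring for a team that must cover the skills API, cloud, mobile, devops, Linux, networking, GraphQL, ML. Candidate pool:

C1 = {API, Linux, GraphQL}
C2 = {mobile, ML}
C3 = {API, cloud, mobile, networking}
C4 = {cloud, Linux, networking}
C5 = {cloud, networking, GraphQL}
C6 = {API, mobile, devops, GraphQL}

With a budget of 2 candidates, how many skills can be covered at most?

7

Choosing C4, C6 covers {API, cloud, mobile, devops, Linux, networking, GraphQL} — 7 skills.
No choice of 2 candidates does better; here ML is left uncovered.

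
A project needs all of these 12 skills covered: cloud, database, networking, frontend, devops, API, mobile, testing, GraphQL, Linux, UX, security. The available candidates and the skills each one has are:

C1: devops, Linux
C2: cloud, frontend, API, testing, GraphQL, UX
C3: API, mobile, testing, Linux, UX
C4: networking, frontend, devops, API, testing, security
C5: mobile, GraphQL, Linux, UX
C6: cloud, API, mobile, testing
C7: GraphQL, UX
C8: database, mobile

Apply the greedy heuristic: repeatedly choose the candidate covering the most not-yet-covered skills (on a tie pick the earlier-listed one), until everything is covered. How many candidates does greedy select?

4

Pick 1: C2 covers 6 new skills (cloud, frontend, API, testing, GraphQL, UX).
Pick 2: C4 covers 3 new skills (networking, devops, security).
Pick 3: C3 covers 2 new skills (mobile, Linux).
Pick 4: C8 covers 1 new skills (database).
Greedy uses 4 candidates.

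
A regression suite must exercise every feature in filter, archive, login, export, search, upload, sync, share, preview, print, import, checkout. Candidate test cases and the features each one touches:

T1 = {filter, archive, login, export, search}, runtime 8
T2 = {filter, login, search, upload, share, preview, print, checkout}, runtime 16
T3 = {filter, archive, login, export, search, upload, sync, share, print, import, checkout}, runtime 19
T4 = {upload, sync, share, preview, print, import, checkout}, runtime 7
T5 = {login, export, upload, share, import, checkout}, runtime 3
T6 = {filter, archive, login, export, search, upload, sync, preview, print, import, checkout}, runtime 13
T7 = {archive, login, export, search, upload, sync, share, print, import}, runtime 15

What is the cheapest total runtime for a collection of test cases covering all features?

T1, T4 cover every feature at runtime 8 + 7 = 15.
Any cover uses at least 2 test cases; among all covering selections none totals below 15.

15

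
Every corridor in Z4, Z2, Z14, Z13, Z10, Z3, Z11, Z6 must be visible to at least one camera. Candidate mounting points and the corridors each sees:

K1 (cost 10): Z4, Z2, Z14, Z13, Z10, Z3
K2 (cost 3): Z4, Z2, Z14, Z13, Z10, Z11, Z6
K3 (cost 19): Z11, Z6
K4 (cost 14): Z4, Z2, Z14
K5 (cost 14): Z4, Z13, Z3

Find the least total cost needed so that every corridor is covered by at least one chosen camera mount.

13

K1, K2 cover every corridor at cost 10 + 3 = 13.
Any cover uses at least 2 camera mounts; among all covering selections none totals below 13.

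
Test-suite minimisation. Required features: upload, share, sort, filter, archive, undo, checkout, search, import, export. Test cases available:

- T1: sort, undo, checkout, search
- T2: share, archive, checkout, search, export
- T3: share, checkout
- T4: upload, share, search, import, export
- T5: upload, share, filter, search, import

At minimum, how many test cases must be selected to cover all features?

T1, T2, T5 together cover {upload, share, sort, filter, archive, undo, checkout, search, import, export} — every feature.
No 2 of the 5 test cases cover everything (all 10 pairs fall short), so 3 is minimum.

3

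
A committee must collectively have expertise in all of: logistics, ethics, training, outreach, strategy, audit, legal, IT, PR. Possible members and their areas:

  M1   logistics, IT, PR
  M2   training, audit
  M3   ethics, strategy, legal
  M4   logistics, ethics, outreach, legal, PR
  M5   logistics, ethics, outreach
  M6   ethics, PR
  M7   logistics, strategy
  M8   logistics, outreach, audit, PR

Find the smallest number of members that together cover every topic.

M1, M2, M3, M4 together cover {logistics, ethics, training, outreach, strategy, audit, legal, IT, PR} — every topic.
No 3 of the 8 members cover everything (all 56 triples fall short), so 4 is minimum.

4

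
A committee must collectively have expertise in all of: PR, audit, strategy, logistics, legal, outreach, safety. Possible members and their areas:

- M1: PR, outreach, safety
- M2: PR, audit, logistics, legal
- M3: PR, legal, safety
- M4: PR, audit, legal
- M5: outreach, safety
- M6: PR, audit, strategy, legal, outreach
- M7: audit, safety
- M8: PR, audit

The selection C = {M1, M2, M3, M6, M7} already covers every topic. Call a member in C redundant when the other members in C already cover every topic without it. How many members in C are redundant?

3

Drop M1: the rest still cover every topic — redundant.
Drop M2: logistics uncovered — not redundant.
Drop M3: the rest still cover every topic — redundant.
Drop M6: strategy uncovered — not redundant.
Drop M7: the rest still cover every topic — redundant.
3 redundant: M1, M3, M7.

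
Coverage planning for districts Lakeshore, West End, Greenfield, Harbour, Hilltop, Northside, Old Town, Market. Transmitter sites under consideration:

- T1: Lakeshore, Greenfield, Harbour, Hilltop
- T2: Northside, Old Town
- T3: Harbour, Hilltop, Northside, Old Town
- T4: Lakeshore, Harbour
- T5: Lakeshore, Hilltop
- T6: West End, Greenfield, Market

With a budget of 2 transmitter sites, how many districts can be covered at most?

7

Choosing T3, T6 covers {West End, Greenfield, Harbour, Hilltop, Northside, Old Town, Market} — 7 districts.
No choice of 2 transmitter sites does better; here Lakeshore is left uncovered.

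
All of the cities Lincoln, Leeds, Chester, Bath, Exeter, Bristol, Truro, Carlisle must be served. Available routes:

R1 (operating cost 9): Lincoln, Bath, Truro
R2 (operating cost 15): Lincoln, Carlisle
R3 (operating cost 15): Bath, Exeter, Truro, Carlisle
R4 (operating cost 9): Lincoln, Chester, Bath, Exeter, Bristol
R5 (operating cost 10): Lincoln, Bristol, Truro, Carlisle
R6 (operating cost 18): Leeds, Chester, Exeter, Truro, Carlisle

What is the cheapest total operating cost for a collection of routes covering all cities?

27

R4, R6 cover every city at operating cost 9 + 18 = 27.
Any cover uses at least 2 routes; among all covering selections none totals below 27.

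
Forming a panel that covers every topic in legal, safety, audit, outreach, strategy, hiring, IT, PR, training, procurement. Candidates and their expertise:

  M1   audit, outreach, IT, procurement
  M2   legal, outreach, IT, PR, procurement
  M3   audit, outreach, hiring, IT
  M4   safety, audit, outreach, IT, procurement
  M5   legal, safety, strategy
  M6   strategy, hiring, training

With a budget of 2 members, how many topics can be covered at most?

8

Choosing M2, M6 covers {legal, outreach, strategy, hiring, IT, PR, training, procurement} — 8 topics.
No choice of 2 members does better; here safety, audit are left uncovered.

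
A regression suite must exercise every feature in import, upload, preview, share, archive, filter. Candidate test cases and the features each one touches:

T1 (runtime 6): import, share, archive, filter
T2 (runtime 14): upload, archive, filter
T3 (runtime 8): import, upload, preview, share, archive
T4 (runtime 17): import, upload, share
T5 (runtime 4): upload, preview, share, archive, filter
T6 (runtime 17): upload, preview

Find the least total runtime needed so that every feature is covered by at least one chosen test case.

10

T1, T5 cover every feature at runtime 6 + 4 = 10.
Any cover uses at least 2 test cases; among all covering selections none totals below 10.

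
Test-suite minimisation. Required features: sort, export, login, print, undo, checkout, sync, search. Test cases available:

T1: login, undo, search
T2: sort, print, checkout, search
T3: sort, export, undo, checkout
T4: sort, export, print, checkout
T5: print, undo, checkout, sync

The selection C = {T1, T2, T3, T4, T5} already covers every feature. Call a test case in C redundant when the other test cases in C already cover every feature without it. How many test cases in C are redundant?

Drop T1: login uncovered — not redundant.
Drop T2: the rest still cover every feature — redundant.
Drop T3: the rest still cover every feature — redundant.
Drop T4: the rest still cover every feature — redundant.
Drop T5: sync uncovered — not redundant.
3 redundant: T2, T3, T4.

3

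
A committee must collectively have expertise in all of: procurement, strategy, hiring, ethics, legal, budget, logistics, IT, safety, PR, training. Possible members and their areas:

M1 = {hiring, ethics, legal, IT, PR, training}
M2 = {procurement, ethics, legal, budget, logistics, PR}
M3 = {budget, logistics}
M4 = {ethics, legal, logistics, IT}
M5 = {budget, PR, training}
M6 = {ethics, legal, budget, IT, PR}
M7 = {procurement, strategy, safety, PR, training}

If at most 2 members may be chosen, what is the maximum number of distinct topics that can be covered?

Choosing M1, M2 covers {procurement, hiring, ethics, legal, budget, logistics, IT, PR, training} — 9 topics.
No choice of 2 members does better; here strategy, safety are left uncovered.

9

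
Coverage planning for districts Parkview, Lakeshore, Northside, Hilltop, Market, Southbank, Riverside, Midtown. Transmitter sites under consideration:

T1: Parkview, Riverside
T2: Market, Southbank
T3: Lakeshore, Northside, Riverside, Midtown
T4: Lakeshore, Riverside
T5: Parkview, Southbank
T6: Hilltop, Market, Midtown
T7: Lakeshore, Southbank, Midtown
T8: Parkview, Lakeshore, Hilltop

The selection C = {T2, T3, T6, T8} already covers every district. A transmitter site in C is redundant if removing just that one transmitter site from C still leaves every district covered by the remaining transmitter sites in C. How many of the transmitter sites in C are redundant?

Drop T2: Southbank uncovered — not redundant.
Drop T3: Northside, Riverside uncovered — not redundant.
Drop T6: the rest still cover every district — redundant.
Drop T8: Parkview uncovered — not redundant.
1 redundant: T6.

1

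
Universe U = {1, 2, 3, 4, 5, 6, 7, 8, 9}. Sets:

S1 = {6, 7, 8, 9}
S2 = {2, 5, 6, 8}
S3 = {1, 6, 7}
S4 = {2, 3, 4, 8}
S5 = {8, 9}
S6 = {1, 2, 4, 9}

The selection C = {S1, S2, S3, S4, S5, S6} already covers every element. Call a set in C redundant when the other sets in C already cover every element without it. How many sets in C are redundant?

Drop S1: the rest still cover every element — redundant.
Drop S2: 5 uncovered — not redundant.
Drop S3: the rest still cover every element — redundant.
Drop S4: 3 uncovered — not redundant.
Drop S5: the rest still cover every element — redundant.
Drop S6: the rest still cover every element — redundant.
4 redundant: S1, S3, S5, S6.

4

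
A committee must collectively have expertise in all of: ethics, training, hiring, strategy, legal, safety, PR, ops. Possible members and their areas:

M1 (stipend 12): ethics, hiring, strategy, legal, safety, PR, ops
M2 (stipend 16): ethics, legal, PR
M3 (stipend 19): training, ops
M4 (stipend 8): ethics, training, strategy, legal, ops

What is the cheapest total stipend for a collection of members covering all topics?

M1, M4 cover every topic at stipend 12 + 8 = 20.
Any cover uses at least 2 members; among all covering selections none totals below 20.

20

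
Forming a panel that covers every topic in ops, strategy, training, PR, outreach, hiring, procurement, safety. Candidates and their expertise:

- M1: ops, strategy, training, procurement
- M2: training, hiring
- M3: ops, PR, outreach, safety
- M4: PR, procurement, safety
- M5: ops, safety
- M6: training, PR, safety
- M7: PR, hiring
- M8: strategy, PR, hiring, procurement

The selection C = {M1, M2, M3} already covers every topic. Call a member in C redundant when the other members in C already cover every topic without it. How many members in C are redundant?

Drop M1: strategy, procurement uncovered — not redundant.
Drop M2: hiring uncovered — not redundant.
Drop M3: PR, outreach, safety uncovered — not redundant.
None of the members in C is redundant.

0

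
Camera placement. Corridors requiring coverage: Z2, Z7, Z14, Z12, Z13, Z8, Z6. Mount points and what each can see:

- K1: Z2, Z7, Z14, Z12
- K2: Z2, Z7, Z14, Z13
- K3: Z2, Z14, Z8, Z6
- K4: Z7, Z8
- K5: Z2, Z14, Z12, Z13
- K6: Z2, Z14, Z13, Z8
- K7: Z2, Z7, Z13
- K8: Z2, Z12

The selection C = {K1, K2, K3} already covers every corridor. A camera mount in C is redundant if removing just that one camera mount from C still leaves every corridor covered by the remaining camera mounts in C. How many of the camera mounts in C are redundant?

Drop K1: Z12 uncovered — not redundant.
Drop K2: Z13 uncovered — not redundant.
Drop K3: Z8, Z6 uncovered — not redundant.
None of the camera mounts in C is redundant.

0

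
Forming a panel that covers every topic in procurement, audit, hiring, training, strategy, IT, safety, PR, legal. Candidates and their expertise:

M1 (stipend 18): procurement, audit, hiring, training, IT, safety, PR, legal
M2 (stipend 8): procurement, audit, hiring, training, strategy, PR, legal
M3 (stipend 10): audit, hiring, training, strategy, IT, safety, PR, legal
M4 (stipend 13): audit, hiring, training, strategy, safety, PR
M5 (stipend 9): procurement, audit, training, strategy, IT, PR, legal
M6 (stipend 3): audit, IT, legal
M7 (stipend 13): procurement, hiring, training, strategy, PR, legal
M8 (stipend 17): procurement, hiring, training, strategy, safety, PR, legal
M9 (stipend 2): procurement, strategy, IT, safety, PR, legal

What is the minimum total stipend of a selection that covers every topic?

10

M2, M9 cover every topic at stipend 8 + 2 = 10.
Any cover uses at least 2 members; among all covering selections none totals below 10.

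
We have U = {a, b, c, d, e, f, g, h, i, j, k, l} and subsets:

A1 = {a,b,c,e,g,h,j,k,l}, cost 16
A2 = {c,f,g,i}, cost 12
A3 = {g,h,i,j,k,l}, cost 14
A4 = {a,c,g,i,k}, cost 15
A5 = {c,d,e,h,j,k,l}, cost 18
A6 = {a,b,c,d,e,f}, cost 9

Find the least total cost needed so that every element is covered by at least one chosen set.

A3, A6 cover every element at cost 14 + 9 = 23.
Any cover uses at least 2 sets; among all covering selections none totals below 23.

23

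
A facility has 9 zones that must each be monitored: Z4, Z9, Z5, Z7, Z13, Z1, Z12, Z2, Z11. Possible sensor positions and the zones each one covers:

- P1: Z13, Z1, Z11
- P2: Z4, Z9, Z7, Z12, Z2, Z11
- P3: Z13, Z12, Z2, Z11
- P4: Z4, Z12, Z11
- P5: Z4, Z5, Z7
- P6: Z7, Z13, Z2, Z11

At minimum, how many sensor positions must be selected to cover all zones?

3

P1, P2, P5 together cover {Z4, Z9, Z5, Z7, Z13, Z1, Z12, Z2, Z11} — every zone.
No 2 of the 6 sensor positions cover everything (all 15 pairs fall short), so 3 is minimum.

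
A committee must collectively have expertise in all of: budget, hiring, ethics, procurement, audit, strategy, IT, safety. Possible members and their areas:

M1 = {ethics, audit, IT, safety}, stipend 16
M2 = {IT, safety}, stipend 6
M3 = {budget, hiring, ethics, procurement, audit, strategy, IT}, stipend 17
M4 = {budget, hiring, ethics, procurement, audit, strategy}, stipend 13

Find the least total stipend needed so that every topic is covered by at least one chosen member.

19

M2, M4 cover every topic at stipend 6 + 13 = 19.
Any cover uses at least 2 members; among all covering selections none totals below 19.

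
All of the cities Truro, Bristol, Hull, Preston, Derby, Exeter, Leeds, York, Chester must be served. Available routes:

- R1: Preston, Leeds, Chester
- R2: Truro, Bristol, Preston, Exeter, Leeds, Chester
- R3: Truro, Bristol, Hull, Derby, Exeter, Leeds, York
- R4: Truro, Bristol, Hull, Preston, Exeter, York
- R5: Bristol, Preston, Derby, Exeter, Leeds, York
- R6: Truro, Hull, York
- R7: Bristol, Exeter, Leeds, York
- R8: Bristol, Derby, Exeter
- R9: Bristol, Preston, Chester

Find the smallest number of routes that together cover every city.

R1, R3 together cover {Truro, Bristol, Hull, Preston, Derby, Exeter, Leeds, York, Chester} — every city.
No single route contains all 9 cities, so 2 is optimal.

2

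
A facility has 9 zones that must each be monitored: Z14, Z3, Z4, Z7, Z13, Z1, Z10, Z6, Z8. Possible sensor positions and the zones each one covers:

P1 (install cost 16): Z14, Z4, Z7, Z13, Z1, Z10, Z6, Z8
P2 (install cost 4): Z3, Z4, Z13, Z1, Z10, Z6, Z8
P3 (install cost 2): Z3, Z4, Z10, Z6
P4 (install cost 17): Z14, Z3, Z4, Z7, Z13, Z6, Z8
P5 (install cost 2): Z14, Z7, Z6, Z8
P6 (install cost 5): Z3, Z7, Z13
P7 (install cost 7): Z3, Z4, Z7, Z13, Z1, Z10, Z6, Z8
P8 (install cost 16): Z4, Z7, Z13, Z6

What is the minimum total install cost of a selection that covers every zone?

P2, P5 cover every zone at install cost 4 + 2 = 6.
Any cover uses at least 2 sensor positions; among all covering selections none totals below 6.

6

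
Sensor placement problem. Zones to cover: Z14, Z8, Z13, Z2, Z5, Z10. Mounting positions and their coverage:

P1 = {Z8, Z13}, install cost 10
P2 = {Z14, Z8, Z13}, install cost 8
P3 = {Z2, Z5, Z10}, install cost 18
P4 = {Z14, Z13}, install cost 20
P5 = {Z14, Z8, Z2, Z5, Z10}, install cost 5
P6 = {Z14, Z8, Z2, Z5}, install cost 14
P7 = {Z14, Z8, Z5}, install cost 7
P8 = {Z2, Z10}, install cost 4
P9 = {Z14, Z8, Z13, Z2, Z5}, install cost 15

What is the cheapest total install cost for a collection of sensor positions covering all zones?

13

P2, P5 cover every zone at install cost 8 + 5 = 13.
Any cover uses at least 2 sensor positions; among all covering selections none totals below 13.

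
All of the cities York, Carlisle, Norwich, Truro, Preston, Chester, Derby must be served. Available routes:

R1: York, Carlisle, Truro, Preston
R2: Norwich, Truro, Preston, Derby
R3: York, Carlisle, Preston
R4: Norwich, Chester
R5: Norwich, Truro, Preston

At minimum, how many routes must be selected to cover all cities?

R1, R2, R4 together cover {York, Carlisle, Norwich, Truro, Preston, Chester, Derby} — every city.
No 2 of the 5 routes cover everything (all 10 pairs fall short), so 3 is minimum.

3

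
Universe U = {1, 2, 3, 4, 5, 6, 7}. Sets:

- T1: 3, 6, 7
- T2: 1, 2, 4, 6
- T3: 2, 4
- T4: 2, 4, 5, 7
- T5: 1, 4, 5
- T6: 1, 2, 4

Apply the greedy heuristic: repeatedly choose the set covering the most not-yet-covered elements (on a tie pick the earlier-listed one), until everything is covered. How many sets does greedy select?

Pick 1: T2 covers 4 new elements (1, 2, 4, 6).
Pick 2: T1 covers 2 new elements (3, 7).
Pick 3: T4 covers 1 new elements (5).
Greedy uses 3 sets.

3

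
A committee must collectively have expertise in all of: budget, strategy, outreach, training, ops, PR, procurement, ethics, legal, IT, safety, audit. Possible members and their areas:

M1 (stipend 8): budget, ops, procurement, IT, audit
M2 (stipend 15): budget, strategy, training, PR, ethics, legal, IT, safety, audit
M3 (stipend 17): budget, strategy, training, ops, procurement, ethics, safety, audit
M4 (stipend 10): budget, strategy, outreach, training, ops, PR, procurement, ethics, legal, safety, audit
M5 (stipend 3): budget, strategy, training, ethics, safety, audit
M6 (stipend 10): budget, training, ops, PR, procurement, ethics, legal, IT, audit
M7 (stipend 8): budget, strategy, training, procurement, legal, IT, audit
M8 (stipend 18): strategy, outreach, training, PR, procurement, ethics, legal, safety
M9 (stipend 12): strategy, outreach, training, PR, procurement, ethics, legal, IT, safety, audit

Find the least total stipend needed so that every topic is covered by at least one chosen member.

M1, M4 cover every topic at stipend 8 + 10 = 18.
Any cover uses at least 2 members; among all covering selections none totals below 18.
Greedy by coverage-per-stipend would pick M5, M4, M1 for 21 — worse than the optimum 18.

18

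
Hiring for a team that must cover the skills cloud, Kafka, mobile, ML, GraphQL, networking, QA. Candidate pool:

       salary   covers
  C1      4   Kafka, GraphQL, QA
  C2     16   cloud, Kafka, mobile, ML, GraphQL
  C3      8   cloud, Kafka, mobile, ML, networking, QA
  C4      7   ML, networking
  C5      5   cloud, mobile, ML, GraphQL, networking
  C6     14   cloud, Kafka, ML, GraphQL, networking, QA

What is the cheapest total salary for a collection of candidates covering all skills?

9

C1, C5 cover every skill at salary 4 + 5 = 9.
Any cover uses at least 2 candidates; among all covering selections none totals below 9.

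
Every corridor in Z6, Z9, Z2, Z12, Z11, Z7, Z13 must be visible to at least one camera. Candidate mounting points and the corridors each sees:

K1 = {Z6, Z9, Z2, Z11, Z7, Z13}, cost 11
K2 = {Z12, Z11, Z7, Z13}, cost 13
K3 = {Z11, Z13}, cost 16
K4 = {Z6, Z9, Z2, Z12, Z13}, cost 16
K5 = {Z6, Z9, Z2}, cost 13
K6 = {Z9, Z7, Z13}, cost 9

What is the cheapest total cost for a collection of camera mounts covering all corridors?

K1, K2 cover every corridor at cost 11 + 13 = 24.
Any cover uses at least 2 camera mounts; among all covering selections none totals below 24.

24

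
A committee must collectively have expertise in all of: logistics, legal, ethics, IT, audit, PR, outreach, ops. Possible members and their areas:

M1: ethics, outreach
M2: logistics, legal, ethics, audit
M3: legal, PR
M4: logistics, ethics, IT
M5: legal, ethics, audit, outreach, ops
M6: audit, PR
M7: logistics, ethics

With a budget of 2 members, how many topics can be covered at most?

7

Choosing M4, M5 covers {logistics, legal, ethics, IT, audit, outreach, ops} — 7 topics.
No choice of 2 members does better; here PR is left uncovered.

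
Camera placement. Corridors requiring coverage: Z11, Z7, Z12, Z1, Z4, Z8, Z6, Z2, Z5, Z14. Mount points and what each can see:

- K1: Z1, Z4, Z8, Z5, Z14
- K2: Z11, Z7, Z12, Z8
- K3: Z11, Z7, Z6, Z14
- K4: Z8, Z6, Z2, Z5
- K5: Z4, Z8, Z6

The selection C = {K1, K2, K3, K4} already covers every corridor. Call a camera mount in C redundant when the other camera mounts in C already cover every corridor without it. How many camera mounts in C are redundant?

Drop K1: Z1, Z4 uncovered — not redundant.
Drop K2: Z12 uncovered — not redundant.
Drop K3: the rest still cover every corridor — redundant.
Drop K4: Z2 uncovered — not redundant.
1 redundant: K3.

1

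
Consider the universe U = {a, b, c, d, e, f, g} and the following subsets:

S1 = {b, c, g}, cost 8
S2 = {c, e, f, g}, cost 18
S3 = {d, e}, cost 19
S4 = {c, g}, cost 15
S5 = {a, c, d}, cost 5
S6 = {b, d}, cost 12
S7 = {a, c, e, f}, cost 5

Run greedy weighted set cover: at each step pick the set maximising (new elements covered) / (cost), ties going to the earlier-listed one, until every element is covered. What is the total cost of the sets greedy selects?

Pick 1: S7 adds 4 new (a, c, e, f) at cost 5 (ratio 4/5).
Pick 2: S1 adds 2 new (b, g) at cost 8 (ratio 2/8).
Pick 3: S5 adds 1 new (d) at cost 5 (ratio 1/5).
Greedy total cost: 5 + 8 + 5 = 18.

18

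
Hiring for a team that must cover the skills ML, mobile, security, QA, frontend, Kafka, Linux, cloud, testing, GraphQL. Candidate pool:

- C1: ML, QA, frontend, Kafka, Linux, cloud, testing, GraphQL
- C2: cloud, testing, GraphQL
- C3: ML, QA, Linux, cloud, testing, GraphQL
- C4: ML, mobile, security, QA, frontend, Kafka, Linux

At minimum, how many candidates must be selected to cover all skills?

C1, C4 together cover {ML, mobile, security, QA, frontend, Kafka, Linux, cloud, testing, GraphQL} — every skill.
No single candidate contains all 10 skills, so 2 is optimal.

2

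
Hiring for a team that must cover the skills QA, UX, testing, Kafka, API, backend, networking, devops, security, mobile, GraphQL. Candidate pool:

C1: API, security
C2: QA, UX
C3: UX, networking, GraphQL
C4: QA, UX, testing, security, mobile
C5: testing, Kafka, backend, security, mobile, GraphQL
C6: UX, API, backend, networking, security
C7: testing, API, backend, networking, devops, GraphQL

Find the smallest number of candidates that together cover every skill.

C2, C5, C7 together cover {QA, UX, testing, Kafka, API, backend, networking, devops, security, mobile, GraphQL} — every skill.
No 2 of the 7 candidates cover everything (all 21 pairs fall short), so 3 is minimum.

3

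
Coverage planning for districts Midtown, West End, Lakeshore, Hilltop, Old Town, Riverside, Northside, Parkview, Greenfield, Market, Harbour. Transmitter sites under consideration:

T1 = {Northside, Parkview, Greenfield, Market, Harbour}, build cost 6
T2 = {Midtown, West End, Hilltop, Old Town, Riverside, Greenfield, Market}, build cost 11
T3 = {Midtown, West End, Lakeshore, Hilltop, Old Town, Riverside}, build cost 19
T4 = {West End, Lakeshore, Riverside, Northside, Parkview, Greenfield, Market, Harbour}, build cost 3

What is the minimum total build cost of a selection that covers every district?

14

T2, T4 cover every district at build cost 11 + 3 = 14.
Any cover uses at least 2 transmitter sites; among all covering selections none totals below 14.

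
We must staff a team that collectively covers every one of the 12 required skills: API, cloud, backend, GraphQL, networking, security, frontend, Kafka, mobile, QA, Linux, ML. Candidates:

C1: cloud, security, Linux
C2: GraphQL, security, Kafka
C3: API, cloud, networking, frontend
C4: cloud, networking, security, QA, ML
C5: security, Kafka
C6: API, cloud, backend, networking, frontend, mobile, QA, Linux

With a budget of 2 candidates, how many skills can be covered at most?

Choosing C2, C6 covers {API, cloud, backend, GraphQL, networking, security, frontend, Kafka, mobile, QA, Linux} — 11 skills.
No choice of 2 candidates does better; here ML is left uncovered.

11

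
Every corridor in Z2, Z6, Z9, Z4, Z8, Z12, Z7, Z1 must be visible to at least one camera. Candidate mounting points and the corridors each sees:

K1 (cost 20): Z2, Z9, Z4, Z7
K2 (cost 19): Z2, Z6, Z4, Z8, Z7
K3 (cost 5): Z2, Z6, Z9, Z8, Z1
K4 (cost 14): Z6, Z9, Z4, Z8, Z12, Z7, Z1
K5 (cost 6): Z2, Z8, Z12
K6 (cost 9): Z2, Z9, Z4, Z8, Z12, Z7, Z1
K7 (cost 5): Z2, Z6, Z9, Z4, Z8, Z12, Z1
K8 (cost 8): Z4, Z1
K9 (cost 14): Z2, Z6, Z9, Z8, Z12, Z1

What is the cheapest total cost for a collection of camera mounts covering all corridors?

14

K3, K6 cover every corridor at cost 5 + 9 = 14.
Any cover uses at least 2 camera mounts; among all covering selections none totals below 14.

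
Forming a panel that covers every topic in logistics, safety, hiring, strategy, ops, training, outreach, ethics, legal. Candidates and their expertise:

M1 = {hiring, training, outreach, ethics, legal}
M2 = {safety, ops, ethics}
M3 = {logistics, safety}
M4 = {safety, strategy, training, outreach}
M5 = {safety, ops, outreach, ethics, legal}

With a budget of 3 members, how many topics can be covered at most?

Choosing M1, M2, M3 covers {logistics, safety, hiring, ops, training, outreach, ethics, legal} — 8 topics.
No choice of 3 members does better; here strategy is left uncovered.

8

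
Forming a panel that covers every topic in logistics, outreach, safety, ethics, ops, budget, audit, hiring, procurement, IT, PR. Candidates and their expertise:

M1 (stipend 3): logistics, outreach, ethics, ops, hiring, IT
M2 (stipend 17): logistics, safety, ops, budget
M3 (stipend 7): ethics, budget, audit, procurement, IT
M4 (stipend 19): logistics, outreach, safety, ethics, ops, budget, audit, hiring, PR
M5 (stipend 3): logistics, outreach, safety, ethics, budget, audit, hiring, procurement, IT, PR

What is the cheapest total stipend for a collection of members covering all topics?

6

M1, M5 cover every topic at stipend 3 + 3 = 6.
Any cover uses at least 2 members; among all covering selections none totals below 6.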